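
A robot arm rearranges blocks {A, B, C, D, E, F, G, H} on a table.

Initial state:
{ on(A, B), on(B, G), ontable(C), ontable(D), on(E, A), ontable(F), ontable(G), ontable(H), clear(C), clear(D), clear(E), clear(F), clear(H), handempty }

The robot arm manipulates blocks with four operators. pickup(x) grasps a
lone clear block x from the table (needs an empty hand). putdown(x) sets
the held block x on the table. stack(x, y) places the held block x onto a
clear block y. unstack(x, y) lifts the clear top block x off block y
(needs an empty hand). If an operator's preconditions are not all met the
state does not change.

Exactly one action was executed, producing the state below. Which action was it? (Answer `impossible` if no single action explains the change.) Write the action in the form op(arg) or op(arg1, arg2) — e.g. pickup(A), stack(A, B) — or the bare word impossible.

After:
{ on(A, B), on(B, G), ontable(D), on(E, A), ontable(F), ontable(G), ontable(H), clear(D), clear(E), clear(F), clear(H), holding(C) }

target: towers=[D; F; G/B/A/E; H] holding=C
     unstack(E, A) → towers=[C; D; F; G/B/A; H] holding=E
         pickup(H) → towers=[C; D; F; G/B/A/E] holding=H
         pickup(F) → towers=[C; D; G/B/A/E; H] holding=F
         pickup(D) → towers=[C; F; G/B/A/E; H] holding=D
         pickup(C) → towers=[D; F; G/B/A/E; H] holding=C  ← match

pickup(C)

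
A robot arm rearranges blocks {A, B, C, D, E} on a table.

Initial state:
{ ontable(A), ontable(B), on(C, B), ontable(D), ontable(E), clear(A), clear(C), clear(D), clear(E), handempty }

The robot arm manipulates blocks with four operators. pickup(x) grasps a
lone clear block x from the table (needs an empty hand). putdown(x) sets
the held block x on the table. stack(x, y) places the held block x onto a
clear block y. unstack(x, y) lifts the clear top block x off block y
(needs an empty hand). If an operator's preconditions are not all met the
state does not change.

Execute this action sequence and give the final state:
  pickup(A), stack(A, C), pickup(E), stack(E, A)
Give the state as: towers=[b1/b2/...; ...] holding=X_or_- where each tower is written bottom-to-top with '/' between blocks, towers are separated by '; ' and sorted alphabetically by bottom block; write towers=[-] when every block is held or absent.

towers=[B/C/A/E; D] holding=-

step 1 (pickup(A)): towers=[B/C; D; E] holding=A
step 2 (stack(A, C)): towers=[B/C/A; D; E] holding=-
step 3 (pickup(E)): towers=[B/C/A; D] holding=E
step 4 (stack(E, A)): towers=[B/C/A/E; D] holding=-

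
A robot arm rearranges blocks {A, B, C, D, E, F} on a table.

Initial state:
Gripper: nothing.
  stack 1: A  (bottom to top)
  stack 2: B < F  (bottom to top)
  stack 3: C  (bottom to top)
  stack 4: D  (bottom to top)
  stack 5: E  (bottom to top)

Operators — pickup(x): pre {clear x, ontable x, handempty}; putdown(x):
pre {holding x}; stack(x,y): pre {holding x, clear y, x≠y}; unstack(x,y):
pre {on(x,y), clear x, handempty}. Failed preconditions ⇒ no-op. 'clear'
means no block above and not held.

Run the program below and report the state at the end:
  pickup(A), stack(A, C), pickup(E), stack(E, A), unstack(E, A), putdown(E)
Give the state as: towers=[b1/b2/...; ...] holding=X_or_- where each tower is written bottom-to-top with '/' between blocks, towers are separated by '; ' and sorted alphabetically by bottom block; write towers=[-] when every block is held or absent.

step 1 (pickup(A)): towers=[B/F; C; D; E] holding=A
step 2 (stack(A, C)): towers=[B/F; C/A; D; E] holding=-
step 3 (pickup(E)): towers=[B/F; C/A; D] holding=E
step 4 (stack(E, A)): towers=[B/F; C/A/E; D] holding=-
step 5 (unstack(E, A)): towers=[B/F; C/A; D] holding=E
step 6 (putdown(E)): towers=[B/F; C/A; D; E] holding=-

towers=[B/F; C/A; D; E] holding=-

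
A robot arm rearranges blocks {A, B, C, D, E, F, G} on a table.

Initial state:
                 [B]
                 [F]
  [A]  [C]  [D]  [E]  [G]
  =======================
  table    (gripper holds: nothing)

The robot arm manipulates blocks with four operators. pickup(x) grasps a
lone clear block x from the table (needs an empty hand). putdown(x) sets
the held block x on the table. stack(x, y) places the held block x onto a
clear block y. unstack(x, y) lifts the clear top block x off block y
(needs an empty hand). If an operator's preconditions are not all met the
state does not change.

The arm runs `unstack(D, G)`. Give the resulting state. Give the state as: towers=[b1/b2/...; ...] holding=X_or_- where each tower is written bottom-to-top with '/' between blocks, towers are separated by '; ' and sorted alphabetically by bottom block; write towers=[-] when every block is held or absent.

before: towers=[A; C; D; E/F/B; G] holding=-
pre[unstack(D, G)]: on(D,G) no, clear(D) yes, handempty yes
on(D,G) unmet → unstack(D, G) is a no-op
after:  towers=[A; C; D; E/F/B; G] holding=-

towers=[A; C; D; E/F/B; G] holding=-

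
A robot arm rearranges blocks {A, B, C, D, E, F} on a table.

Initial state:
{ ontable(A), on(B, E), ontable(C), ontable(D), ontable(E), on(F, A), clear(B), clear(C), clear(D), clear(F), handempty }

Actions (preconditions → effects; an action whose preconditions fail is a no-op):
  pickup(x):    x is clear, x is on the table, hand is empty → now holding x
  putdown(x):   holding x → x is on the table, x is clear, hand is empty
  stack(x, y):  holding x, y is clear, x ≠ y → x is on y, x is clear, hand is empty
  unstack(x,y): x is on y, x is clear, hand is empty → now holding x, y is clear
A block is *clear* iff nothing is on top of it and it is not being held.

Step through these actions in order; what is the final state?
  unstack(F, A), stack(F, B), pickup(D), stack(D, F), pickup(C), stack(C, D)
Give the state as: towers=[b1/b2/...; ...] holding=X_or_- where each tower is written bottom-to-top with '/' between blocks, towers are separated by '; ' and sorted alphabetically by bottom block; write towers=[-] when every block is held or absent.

step 1 (unstack(F, A)): towers=[A; C; D; E/B] holding=F
step 2 (stack(F, B)): towers=[A; C; D; E/B/F] holding=-
step 3 (pickup(D)): towers=[A; C; E/B/F] holding=D
step 4 (stack(D, F)): towers=[A; C; E/B/F/D] holding=-
step 5 (pickup(C)): towers=[A; E/B/F/D] holding=C
step 6 (stack(C, D)): towers=[A; E/B/F/D/C] holding=-

towers=[A; E/B/F/D/C] holding=-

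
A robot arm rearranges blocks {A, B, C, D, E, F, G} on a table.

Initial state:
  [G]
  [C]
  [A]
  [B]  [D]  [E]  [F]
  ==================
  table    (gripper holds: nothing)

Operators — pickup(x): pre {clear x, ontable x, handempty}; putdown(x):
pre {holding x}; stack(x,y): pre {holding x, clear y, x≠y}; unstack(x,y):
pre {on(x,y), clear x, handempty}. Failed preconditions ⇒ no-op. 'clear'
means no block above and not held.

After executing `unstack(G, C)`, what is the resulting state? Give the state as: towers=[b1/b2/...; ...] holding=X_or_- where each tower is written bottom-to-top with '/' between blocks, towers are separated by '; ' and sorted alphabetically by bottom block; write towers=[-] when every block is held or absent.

towers=[B/A/C; D; E; F] holding=G

before: towers=[B/A/C/G; D; E; F] holding=-
pre[unstack(G, C)]: on(G,C) yes, clear(G) yes, handempty yes
all met → apply unstack(G, C)
after:  towers=[B/A/C; D; E; F] holding=G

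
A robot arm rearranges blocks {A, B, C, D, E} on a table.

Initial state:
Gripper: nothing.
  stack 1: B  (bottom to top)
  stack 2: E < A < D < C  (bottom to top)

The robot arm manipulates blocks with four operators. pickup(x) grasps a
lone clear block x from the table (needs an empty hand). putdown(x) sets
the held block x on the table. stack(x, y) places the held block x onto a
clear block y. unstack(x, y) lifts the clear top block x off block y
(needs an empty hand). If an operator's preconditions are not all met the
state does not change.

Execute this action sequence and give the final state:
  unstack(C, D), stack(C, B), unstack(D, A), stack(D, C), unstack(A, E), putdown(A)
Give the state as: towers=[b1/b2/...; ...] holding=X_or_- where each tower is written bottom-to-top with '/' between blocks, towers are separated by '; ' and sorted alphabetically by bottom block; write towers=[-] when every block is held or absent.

towers=[A; B/C/D; E] holding=-

step 1 (unstack(C, D)): towers=[B; E/A/D] holding=C
step 2 (stack(C, B)): towers=[B/C; E/A/D] holding=-
step 3 (unstack(D, A)): towers=[B/C; E/A] holding=D
step 4 (stack(D, C)): towers=[B/C/D; E/A] holding=-
step 5 (unstack(A, E)): towers=[B/C/D; E] holding=A
step 6 (putdown(A)): towers=[A; B/C/D; E] holding=-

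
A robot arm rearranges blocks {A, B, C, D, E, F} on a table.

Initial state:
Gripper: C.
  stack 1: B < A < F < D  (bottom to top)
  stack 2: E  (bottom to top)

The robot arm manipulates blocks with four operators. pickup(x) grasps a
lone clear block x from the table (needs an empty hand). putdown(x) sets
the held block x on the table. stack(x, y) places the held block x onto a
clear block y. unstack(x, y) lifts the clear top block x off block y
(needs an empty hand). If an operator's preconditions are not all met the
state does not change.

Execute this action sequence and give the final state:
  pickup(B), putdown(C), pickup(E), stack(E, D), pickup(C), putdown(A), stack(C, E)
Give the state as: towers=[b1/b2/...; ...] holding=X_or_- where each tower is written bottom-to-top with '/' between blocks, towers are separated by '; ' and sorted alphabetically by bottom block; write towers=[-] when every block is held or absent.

step 1 (pickup(B)) [no-op]: towers=[B/A/F/D; E] holding=C
step 2 (putdown(C)): towers=[B/A/F/D; C; E] holding=-
step 3 (pickup(E)): towers=[B/A/F/D; C] holding=E
step 4 (stack(E, D)): towers=[B/A/F/D/E; C] holding=-
step 5 (pickup(C)): towers=[B/A/F/D/E] holding=C
step 6 (putdown(A)) [no-op]: towers=[B/A/F/D/E] holding=C
step 7 (stack(C, E)): towers=[B/A/F/D/E/C] holding=-

towers=[B/A/F/D/E/C] holding=-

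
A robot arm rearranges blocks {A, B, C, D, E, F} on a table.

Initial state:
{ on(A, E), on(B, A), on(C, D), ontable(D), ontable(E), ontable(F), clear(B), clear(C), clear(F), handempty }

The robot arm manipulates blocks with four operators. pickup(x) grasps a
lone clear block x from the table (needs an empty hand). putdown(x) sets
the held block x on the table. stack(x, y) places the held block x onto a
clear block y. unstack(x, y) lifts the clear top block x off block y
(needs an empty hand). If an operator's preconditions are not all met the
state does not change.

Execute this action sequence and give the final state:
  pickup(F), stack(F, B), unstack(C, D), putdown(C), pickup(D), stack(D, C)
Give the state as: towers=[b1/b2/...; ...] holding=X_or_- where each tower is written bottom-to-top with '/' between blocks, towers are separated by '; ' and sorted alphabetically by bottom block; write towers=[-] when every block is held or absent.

towers=[C/D; E/A/B/F] holding=-

step 1 (pickup(F)): towers=[D/C; E/A/B] holding=F
step 2 (stack(F, B)): towers=[D/C; E/A/B/F] holding=-
step 3 (unstack(C, D)): towers=[D; E/A/B/F] holding=C
step 4 (putdown(C)): towers=[C; D; E/A/B/F] holding=-
step 5 (pickup(D)): towers=[C; E/A/B/F] holding=D
step 6 (stack(D, C)): towers=[C/D; E/A/B/F] holding=-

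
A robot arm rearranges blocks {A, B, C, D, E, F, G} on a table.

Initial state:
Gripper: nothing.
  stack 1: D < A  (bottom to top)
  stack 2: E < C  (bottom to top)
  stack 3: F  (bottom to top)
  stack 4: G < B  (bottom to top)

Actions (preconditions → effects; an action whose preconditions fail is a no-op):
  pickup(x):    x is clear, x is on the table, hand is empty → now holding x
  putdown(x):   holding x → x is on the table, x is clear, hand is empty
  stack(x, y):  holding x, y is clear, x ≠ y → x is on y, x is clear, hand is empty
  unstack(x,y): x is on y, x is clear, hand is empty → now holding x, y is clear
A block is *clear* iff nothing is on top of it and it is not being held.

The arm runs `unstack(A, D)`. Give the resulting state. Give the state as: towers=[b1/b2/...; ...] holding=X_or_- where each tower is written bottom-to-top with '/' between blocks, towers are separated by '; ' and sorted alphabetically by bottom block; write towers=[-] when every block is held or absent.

towers=[D; E/C; F; G/B] holding=A

before: towers=[D/A; E/C; F; G/B] holding=-
pre[unstack(A, D)]: on(A,D) yes, clear(A) yes, handempty yes
all met → apply unstack(A, D)
after:  towers=[D; E/C; F; G/B] holding=A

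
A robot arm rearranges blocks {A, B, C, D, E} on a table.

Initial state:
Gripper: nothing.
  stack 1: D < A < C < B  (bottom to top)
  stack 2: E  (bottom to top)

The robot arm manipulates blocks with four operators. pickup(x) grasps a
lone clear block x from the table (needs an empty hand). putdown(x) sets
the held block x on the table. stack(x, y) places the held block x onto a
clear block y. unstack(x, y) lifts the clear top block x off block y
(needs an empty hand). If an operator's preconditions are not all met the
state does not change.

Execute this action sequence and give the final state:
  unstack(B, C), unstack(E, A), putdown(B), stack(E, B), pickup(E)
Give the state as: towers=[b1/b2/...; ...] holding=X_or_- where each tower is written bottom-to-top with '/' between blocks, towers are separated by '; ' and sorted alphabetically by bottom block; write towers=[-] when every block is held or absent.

towers=[B; D/A/C] holding=E

step 1 (unstack(B, C)): towers=[D/A/C; E] holding=B
step 2 (unstack(E, A)) [no-op]: towers=[D/A/C; E] holding=B
step 3 (putdown(B)): towers=[B; D/A/C; E] holding=-
step 4 (stack(E, B)) [no-op]: towers=[B; D/A/C; E] holding=-
step 5 (pickup(E)): towers=[B; D/A/C] holding=E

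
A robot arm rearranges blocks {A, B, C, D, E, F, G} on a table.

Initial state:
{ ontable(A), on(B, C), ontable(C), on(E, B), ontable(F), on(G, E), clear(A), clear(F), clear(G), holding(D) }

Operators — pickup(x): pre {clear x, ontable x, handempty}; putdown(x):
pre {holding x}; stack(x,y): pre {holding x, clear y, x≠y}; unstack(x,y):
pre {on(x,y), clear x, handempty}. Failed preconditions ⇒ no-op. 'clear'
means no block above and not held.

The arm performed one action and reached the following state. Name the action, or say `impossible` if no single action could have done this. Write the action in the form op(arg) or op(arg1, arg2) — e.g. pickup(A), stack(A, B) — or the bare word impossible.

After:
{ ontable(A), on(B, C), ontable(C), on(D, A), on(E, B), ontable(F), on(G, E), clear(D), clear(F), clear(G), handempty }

target: towers=[A/D; C/B/E/G; F] holding=-
        putdown(D) → towers=[A; C/B/E/G; D; F] holding=-
       stack(D, F) → towers=[A; C/B/E/G; F/D] holding=-
       stack(D, G) → towers=[A; C/B/E/G/D; F] holding=-
       stack(D, A) → towers=[A/D; C/B/E/G; F] holding=-  ← match

stack(D, A)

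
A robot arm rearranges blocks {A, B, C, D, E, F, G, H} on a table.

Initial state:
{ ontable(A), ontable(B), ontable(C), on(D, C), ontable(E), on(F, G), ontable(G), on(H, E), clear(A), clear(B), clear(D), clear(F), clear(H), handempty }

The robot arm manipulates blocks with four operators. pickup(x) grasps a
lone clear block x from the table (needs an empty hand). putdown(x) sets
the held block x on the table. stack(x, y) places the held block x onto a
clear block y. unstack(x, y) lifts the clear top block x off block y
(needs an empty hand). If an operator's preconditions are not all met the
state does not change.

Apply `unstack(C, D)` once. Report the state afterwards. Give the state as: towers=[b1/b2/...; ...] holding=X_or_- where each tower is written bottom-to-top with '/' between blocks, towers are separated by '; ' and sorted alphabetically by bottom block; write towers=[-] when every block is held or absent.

before: towers=[A; B; C/D; E/H; G/F] holding=-
pre[unstack(C, D)]: on(C,D) no, clear(C) no, handempty yes
on(C,D), clear(C) unmet → unstack(C, D) is a no-op
after:  towers=[A; B; C/D; E/H; G/F] holding=-

towers=[A; B; C/D; E/H; G/F] holding=-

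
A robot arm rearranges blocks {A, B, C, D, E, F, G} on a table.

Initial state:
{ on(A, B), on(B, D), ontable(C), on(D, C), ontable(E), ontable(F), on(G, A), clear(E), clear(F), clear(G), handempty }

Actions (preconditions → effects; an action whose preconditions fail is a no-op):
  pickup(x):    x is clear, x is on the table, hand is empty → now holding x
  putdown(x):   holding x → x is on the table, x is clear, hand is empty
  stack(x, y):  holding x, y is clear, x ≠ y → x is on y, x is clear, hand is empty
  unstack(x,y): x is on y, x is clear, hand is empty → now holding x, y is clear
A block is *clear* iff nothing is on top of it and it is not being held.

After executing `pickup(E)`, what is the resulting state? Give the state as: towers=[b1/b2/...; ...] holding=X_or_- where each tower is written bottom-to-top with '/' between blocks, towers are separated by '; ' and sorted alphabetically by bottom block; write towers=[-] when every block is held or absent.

before: towers=[C/D/B/A/G; E; F] holding=-
pre[pickup(E)]: clear(E) ✓, ontable(E) ✓, handempty ✓
all met → apply pickup(E)
after:  towers=[C/D/B/A/G; F] holding=E

towers=[C/D/B/A/G; F] holding=E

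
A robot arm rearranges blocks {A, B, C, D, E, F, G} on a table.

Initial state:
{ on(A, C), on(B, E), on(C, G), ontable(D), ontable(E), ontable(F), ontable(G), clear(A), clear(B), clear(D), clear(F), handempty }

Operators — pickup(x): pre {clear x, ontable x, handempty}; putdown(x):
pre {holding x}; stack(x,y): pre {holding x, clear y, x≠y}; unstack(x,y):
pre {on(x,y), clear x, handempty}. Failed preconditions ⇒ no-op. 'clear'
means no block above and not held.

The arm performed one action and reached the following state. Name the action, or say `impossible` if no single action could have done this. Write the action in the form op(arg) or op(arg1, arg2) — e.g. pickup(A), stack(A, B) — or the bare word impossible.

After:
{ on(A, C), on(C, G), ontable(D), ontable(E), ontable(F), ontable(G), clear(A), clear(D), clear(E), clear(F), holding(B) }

target: towers=[D; E; F; G/C/A] holding=B
     unstack(B, E) → towers=[D; E; F; G/C/A] holding=B  ← match
         pickup(F) → towers=[D; E/B; G/C/A] holding=F
         pickup(D) → towers=[E/B; F; G/C/A] holding=D
     unstack(A, C) → towers=[D; E/B; F; G/C] holding=A

unstack(B, E)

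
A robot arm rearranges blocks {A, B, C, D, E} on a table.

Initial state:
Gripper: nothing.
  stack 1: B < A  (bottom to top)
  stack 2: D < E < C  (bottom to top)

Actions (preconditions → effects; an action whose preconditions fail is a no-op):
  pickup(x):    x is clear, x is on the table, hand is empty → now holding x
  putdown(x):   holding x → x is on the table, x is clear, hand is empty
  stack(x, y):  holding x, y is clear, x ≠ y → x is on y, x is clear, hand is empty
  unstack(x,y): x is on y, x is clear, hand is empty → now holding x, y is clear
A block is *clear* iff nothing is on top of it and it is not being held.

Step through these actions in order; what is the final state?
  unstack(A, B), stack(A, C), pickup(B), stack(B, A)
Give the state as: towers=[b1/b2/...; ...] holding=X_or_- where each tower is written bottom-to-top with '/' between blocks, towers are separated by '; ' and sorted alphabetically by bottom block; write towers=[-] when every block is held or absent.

towers=[D/E/C/A/B] holding=-

step 1 (unstack(A, B)): towers=[B; D/E/C] holding=A
step 2 (stack(A, C)): towers=[B; D/E/C/A] holding=-
step 3 (pickup(B)): towers=[D/E/C/A] holding=B
step 4 (stack(B, A)): towers=[D/E/C/A/B] holding=-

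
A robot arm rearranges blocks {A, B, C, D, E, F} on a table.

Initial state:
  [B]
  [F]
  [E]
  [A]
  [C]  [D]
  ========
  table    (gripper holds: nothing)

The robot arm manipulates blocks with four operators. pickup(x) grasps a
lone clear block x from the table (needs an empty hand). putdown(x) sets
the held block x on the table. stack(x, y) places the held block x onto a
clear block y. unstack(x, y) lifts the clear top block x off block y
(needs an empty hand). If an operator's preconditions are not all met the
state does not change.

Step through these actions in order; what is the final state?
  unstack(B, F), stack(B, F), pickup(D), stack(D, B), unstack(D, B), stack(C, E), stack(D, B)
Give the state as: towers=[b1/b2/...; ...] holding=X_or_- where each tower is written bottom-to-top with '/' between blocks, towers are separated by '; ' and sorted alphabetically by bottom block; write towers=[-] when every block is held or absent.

towers=[C/A/E/F/B/D] holding=-

step 1 (unstack(B, F)): towers=[C/A/E/F; D] holding=B
step 2 (stack(B, F)): towers=[C/A/E/F/B; D] holding=-
step 3 (pickup(D)): towers=[C/A/E/F/B] holding=D
step 4 (stack(D, B)): towers=[C/A/E/F/B/D] holding=-
step 5 (unstack(D, B)): towers=[C/A/E/F/B] holding=D
step 6 (stack(C, E)) [no-op]: towers=[C/A/E/F/B] holding=D
step 7 (stack(D, B)): towers=[C/A/E/F/B/D] holding=-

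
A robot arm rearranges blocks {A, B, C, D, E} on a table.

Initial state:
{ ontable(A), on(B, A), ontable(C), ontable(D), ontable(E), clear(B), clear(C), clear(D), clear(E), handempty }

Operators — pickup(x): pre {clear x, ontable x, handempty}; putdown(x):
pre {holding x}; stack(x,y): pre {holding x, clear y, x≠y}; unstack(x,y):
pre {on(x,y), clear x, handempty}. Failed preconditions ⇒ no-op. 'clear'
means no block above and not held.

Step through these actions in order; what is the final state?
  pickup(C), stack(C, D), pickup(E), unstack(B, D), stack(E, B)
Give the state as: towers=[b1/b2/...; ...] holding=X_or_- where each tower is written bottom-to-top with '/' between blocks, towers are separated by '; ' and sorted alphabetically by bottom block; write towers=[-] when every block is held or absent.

towers=[A/B/E; D/C] holding=-

step 1 (pickup(C)): towers=[A/B; D; E] holding=C
step 2 (stack(C, D)): towers=[A/B; D/C; E] holding=-
step 3 (pickup(E)): towers=[A/B; D/C] holding=E
step 4 (unstack(B, D)) [no-op]: towers=[A/B; D/C] holding=E
step 5 (stack(E, B)): towers=[A/B/E; D/C] holding=-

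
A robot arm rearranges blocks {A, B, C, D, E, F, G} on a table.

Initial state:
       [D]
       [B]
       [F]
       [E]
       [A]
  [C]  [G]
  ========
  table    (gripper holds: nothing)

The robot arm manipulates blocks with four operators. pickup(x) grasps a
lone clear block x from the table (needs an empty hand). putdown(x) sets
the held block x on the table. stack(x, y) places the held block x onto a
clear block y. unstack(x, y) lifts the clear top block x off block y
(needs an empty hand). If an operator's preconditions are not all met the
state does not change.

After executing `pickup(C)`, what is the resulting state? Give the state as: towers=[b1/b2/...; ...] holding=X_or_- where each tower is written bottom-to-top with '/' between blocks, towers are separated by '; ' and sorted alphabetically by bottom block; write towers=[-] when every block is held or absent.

before: towers=[C; G/A/E/F/B/D] holding=-
pre[pickup(C)]: clear(C) ok, ontable(C) ok, handempty ok
all met → apply pickup(C)
after:  towers=[G/A/E/F/B/D] holding=C

towers=[G/A/E/F/B/D] holding=C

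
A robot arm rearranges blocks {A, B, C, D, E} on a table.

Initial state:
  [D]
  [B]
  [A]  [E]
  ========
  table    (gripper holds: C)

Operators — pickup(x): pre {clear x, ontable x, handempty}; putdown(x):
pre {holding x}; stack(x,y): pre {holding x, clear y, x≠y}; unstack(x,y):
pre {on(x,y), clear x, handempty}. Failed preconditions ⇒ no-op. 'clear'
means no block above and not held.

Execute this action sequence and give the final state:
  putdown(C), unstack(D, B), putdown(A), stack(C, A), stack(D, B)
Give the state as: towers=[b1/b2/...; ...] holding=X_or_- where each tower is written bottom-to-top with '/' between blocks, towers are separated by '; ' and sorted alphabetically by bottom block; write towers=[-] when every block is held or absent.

towers=[A/B/D; C; E] holding=-

step 1 (putdown(C)): towers=[A/B/D; C; E] holding=-
step 2 (unstack(D, B)): towers=[A/B; C; E] holding=D
step 3 (putdown(A)) [no-op]: towers=[A/B; C; E] holding=D
step 4 (stack(C, A)) [no-op]: towers=[A/B; C; E] holding=D
step 5 (stack(D, B)): towers=[A/B/D; C; E] holding=-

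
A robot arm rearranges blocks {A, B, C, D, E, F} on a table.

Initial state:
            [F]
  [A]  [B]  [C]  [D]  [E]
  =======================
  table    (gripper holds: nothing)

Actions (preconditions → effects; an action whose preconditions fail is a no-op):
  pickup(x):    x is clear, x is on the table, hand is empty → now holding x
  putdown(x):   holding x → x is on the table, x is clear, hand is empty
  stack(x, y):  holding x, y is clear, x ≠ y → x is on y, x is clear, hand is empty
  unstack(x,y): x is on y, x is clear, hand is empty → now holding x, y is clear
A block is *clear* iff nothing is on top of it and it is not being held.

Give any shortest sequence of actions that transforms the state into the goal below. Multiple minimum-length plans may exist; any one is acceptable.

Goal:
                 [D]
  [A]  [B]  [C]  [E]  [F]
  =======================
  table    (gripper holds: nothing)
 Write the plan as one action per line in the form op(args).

unstack(F, C)
putdown(F)
pickup(D)
stack(D, E)

step 1 (unstack(F, C)): towers=[A; B; C; D; E] holding=F
step 2 (putdown(F)): towers=[A; B; C; D; E; F] holding=-
step 3 (pickup(D)): towers=[A; B; C; E; F] holding=D
step 4 (stack(D, E)): towers=[A; B; C; E/D; F] holding=-
goal check: towers=[A; B; C; E/D; F] holding=- — reached (length 4, optimal by BFS)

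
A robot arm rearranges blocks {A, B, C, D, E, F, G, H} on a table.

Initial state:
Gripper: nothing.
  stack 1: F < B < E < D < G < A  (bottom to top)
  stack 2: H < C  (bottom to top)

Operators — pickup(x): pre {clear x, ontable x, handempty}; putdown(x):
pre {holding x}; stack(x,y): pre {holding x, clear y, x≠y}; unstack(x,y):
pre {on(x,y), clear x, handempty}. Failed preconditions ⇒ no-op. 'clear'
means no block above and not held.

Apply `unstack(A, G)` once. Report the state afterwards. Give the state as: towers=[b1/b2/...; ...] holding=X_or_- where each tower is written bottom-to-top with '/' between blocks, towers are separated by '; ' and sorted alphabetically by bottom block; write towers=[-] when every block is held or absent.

before: towers=[F/B/E/D/G/A; H/C] holding=-
pre[unstack(A, G)]: on(A,G) yes, clear(A) yes, handempty yes
all met → apply unstack(A, G)
after:  towers=[F/B/E/D/G; H/C] holding=A

towers=[F/B/E/D/G; H/C] holding=A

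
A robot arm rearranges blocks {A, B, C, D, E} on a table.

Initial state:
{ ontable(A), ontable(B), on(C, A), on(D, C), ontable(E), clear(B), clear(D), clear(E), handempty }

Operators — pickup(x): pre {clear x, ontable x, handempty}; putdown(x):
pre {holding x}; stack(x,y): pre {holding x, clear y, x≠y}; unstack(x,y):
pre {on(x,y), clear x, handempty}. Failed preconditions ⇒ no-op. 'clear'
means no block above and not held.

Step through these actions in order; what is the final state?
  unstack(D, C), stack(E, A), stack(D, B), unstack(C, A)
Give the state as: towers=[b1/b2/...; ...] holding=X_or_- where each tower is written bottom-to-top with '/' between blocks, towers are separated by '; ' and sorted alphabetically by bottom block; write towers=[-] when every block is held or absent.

step 1 (unstack(D, C)): towers=[A/C; B; E] holding=D
step 2 (stack(E, A)) [no-op]: towers=[A/C; B; E] holding=D
step 3 (stack(D, B)): towers=[A/C; B/D; E] holding=-
step 4 (unstack(C, A)): towers=[A; B/D; E] holding=C

towers=[A; B/D; E] holding=C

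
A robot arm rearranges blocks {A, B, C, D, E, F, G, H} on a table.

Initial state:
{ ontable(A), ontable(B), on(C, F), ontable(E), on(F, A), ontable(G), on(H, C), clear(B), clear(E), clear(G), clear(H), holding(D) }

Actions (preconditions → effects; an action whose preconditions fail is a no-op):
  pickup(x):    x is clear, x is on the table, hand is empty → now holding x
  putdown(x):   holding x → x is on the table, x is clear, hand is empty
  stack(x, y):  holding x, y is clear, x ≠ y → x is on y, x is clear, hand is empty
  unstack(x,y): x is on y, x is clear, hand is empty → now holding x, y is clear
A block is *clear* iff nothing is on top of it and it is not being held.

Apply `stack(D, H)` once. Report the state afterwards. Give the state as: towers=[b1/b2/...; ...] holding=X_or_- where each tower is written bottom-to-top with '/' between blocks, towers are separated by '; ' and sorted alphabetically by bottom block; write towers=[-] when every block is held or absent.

towers=[A/F/C/H/D; B; E; G] holding=-

before: towers=[A/F/C/H; B; E; G] holding=D
pre[stack(D, H)]: holding(D) yes, clear(H) yes, D≠H yes
all met → apply stack(D, H)
after:  towers=[A/F/C/H/D; B; E; G] holding=-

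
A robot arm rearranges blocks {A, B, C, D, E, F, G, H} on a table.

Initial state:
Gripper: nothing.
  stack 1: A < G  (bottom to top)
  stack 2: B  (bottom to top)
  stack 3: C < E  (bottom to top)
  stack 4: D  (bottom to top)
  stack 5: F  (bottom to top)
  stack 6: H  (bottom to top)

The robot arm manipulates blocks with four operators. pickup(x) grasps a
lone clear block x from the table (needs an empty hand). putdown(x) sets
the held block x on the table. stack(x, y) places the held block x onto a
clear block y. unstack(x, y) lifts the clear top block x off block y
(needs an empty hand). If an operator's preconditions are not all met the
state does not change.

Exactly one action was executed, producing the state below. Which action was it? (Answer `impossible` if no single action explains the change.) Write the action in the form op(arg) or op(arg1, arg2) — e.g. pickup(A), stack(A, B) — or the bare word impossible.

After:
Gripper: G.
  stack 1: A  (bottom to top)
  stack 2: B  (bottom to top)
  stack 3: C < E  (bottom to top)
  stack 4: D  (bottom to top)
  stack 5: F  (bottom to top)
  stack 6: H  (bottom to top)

target: towers=[A; B; C/E; D; F; H] holding=G
     unstack(G, A) → towers=[A; B; C/E; D; F; H] holding=G  ← match
     unstack(E, C) → towers=[A/G; B; C; D; F; H] holding=E
         pickup(H) → towers=[A/G; B; C/E; D; F] holding=H
         pickup(B) → towers=[A/G; C/E; D; F; H] holding=B
         pickup(F) → towers=[A/G; B; C/E; D; H] holding=F
         pickup(D) → towers=[A/G; B; C/E; F; H] holding=D

unstack(G, A)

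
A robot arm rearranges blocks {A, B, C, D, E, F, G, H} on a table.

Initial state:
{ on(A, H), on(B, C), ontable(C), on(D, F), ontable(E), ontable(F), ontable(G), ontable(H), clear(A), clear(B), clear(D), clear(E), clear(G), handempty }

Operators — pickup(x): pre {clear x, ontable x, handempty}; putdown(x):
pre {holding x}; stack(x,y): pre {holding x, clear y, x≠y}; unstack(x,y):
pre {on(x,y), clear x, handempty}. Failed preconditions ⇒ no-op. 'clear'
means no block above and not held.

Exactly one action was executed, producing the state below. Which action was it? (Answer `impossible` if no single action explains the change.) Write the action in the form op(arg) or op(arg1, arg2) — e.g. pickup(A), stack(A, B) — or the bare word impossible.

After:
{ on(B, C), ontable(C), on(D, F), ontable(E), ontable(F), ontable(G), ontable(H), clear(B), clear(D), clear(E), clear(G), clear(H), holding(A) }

target: towers=[C/B; E; F/D; G; H] holding=A
         pickup(G) → towers=[C/B; E; F/D; H/A] holding=G
     unstack(A, H) → towers=[C/B; E; F/D; G; H] holding=A  ← match
         pickup(E) → towers=[C/B; F/D; G; H/A] holding=E
     unstack(B, C) → towers=[C; E; F/D; G; H/A] holding=B
     unstack(D, F) → towers=[C/B; E; F; G; H/A] holding=D

unstack(A, H)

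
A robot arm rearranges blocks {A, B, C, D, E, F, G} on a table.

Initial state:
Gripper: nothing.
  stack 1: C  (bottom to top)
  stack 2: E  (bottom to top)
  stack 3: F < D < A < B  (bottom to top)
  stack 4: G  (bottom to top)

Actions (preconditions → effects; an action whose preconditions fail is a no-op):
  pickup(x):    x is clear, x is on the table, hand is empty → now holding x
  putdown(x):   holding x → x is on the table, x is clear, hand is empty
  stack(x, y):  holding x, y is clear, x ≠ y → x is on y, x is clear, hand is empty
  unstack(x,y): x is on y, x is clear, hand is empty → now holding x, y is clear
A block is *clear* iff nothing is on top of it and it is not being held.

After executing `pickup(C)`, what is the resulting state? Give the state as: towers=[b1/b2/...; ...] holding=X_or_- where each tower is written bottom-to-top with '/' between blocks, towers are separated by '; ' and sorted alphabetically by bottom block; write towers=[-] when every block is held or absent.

before: towers=[C; E; F/D/A/B; G] holding=-
pre[pickup(C)]: clear(C) ok, ontable(C) ok, handempty ok
all met → apply pickup(C)
after:  towers=[E; F/D/A/B; G] holding=C

towers=[E; F/D/A/B; G] holding=C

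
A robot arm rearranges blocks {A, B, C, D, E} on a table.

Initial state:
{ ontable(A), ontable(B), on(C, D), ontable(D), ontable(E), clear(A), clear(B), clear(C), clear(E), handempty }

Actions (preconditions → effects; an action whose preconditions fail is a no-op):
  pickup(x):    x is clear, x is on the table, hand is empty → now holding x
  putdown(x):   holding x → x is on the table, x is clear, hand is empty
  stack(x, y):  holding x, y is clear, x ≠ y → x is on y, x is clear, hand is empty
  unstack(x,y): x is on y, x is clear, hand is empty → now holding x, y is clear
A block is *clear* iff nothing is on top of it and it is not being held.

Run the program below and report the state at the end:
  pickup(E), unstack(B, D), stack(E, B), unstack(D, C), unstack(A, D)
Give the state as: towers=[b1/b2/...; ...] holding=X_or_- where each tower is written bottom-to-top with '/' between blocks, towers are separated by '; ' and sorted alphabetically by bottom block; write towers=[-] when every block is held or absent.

step 1 (pickup(E)): towers=[A; B; D/C] holding=E
step 2 (unstack(B, D)) [no-op]: towers=[A; B; D/C] holding=E
step 3 (stack(E, B)): towers=[A; B/E; D/C] holding=-
step 4 (unstack(D, C)) [no-op]: towers=[A; B/E; D/C] holding=-
step 5 (unstack(A, D)) [no-op]: towers=[A; B/E; D/C] holding=-

towers=[A; B/E; D/C] holding=-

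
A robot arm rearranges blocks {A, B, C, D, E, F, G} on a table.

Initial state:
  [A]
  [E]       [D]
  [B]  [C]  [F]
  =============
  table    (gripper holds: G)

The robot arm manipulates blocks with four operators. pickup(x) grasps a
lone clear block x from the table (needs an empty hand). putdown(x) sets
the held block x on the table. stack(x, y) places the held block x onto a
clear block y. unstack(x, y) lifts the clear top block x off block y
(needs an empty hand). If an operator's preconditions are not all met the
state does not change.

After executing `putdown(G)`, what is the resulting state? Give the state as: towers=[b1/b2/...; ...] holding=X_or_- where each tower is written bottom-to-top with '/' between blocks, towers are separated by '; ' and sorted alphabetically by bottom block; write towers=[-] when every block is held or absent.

before: towers=[B/E/A; C; F/D] holding=G
pre[putdown(G)]: holding(G) ✓
all met → apply putdown(G)
after:  towers=[B/E/A; C; F/D; G] holding=-

towers=[B/E/A; C; F/D; G] holding=-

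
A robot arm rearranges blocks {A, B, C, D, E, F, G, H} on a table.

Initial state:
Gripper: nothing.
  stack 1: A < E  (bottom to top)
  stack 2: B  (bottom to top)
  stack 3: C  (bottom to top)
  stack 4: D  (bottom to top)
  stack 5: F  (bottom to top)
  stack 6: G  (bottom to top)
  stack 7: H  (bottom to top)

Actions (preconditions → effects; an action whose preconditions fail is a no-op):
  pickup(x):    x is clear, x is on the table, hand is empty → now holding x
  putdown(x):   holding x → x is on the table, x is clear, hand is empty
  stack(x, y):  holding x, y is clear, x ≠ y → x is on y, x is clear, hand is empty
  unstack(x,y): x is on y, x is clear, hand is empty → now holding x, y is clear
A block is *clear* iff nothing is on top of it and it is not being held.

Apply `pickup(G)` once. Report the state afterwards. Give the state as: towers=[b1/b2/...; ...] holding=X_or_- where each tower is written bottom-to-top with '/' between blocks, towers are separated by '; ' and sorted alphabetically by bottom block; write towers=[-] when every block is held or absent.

before: towers=[A/E; B; C; D; F; G; H] holding=-
pre[pickup(G)]: clear(G) ok, ontable(G) ok, handempty ok
all met → apply pickup(G)
after:  towers=[A/E; B; C; D; F; H] holding=G

towers=[A/E; B; C; D; F; H] holding=G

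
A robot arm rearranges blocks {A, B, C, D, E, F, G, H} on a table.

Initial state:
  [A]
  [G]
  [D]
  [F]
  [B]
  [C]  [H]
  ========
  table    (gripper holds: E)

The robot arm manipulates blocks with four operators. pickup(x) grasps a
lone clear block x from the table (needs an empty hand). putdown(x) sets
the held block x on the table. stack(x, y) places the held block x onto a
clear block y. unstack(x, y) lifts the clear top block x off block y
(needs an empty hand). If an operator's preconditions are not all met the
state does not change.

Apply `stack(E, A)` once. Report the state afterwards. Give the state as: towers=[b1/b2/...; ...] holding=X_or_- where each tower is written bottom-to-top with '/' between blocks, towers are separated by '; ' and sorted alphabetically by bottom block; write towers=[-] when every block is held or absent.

towers=[C/B/F/D/G/A/E; H] holding=-

before: towers=[C/B/F/D/G/A; H] holding=E
pre[stack(E, A)]: holding(E) yes, clear(A) yes, E≠A yes
all met → apply stack(E, A)
after:  towers=[C/B/F/D/G/A/E; H] holding=-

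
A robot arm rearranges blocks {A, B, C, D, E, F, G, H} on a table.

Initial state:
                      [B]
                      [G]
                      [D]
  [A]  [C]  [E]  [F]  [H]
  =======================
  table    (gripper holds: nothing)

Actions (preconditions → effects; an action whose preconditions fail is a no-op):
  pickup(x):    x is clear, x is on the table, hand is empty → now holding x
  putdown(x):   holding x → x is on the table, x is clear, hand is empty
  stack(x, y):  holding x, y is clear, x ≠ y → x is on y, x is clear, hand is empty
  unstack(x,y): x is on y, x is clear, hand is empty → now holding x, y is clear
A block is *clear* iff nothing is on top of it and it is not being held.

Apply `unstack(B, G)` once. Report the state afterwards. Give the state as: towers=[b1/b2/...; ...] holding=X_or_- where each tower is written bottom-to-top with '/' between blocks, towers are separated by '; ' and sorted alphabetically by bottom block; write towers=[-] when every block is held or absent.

towers=[A; C; E; F; H/D/G] holding=B

before: towers=[A; C; E; F; H/D/G/B] holding=-
pre[unstack(B, G)]: on(B,G) yes, clear(B) yes, handempty yes
all met → apply unstack(B, G)
after:  towers=[A; C; E; F; H/D/G] holding=B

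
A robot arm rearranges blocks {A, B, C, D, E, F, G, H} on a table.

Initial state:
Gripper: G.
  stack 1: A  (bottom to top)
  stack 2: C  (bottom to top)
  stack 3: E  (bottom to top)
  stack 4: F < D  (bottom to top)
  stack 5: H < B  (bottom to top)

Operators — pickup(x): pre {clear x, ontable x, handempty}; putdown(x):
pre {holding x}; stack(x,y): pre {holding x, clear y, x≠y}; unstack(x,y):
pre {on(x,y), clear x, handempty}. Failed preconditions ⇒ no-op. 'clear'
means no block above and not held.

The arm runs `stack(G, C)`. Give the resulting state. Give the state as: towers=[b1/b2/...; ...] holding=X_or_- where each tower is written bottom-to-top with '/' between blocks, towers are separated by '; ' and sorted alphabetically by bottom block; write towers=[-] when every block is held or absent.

before: towers=[A; C; E; F/D; H/B] holding=G
pre[stack(G, C)]: holding(G) ok, clear(C) ok, G≠C ok
all met → apply stack(G, C)
after:  towers=[A; C/G; E; F/D; H/B] holding=-

towers=[A; C/G; E; F/D; H/B] holding=-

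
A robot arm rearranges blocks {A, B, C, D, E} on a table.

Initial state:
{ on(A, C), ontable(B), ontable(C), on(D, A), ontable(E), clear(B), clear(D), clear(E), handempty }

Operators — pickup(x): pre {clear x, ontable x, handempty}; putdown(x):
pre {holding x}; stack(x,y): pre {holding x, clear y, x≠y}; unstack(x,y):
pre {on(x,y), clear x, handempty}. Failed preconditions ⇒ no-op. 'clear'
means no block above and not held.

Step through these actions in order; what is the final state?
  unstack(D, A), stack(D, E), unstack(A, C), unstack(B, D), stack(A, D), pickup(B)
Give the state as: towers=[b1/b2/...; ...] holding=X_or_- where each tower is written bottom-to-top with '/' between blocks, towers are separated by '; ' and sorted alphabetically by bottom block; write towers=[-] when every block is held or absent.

step 1 (unstack(D, A)): towers=[B; C/A; E] holding=D
step 2 (stack(D, E)): towers=[B; C/A; E/D] holding=-
step 3 (unstack(A, C)): towers=[B; C; E/D] holding=A
step 4 (unstack(B, D)) [no-op]: towers=[B; C; E/D] holding=A
step 5 (stack(A, D)): towers=[B; C; E/D/A] holding=-
step 6 (pickup(B)): towers=[C; E/D/A] holding=B

towers=[C; E/D/A] holding=B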